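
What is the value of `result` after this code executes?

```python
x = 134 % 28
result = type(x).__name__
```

x is int; result = 'int'

'int'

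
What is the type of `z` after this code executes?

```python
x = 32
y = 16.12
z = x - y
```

int - float = float

float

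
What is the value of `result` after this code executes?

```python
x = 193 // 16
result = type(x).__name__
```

x is int; result = 'int'

'int'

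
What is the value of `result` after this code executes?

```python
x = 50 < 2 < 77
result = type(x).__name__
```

x is bool; result = 'bool'

'bool'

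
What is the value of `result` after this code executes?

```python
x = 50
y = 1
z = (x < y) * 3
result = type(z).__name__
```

x is int; y is int; z is int; result = 'int'

'int'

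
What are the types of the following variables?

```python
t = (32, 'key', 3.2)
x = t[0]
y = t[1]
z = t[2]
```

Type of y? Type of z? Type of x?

tuple[1] is str; tuple[2] is float; tuple[0] is int

str, float, int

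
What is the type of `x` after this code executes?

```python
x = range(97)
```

range() returns a range object

range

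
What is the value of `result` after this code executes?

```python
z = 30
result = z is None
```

z = 30; result = False

False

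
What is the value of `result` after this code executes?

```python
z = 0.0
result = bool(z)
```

z = 0.0; result = False

False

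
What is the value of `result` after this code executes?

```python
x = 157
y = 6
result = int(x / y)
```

x = 157; y = 6; result = 26

26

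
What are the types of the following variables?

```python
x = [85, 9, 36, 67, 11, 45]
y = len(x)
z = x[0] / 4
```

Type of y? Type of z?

len() returns int; int / int = float

int, float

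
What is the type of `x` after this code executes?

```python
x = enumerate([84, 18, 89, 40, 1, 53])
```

enumerate() returns an enumerate object

enumerate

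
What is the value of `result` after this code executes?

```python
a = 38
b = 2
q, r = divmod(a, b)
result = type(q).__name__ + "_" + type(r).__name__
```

a is int; b is int; q is int; r is int; result = 'int_int'

'int_int'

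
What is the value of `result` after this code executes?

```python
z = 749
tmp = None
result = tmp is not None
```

z = 749; tmp = None; result = False

False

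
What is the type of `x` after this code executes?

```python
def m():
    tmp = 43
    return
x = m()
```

Bare return returns None

NoneType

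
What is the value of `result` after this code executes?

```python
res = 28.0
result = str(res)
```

res = 28.0; result = '28.0'

'28.0'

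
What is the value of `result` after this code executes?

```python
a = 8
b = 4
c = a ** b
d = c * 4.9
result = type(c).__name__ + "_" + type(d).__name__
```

a is int; b is int; c is int; d is float; result = 'int_float'

'int_float'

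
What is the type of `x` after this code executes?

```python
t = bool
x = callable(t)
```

callable() returns bool

bool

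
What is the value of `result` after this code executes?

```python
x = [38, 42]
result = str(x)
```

x = [38, 42]; result = '[38, 42]'

'[38, 42]'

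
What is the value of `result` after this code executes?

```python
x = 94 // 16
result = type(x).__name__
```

x is int; result = 'int'

'int'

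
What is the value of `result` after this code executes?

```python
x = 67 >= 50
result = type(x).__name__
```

x is bool; result = 'bool'

'bool'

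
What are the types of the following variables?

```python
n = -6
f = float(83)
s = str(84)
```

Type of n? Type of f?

n is assigned a bare integer (no decimal point), so it is an int; f is assigned the result of calling float(), which returns a float

int, float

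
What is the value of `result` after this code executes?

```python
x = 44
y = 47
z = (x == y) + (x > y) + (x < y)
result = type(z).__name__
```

x is int; y is int; z is int; result = 'int'

'int'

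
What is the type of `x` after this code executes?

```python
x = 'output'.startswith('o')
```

str.startswith() returns bool

bool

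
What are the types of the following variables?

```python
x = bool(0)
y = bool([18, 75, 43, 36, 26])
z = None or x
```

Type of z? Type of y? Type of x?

None or bool returns the bool; bool() returns bool; bool() returns bool

bool, bool, bool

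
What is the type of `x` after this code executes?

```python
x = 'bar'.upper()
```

str.upper() returns str

str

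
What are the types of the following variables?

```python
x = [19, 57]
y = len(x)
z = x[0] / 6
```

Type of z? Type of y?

int / int = float; len() returns int

float, int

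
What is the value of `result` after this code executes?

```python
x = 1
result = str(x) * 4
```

x = 1; result = '1111'

'1111'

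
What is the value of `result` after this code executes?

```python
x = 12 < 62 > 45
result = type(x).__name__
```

x is bool; result = 'bool'

'bool'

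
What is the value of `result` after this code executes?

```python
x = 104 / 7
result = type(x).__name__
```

x is float; result = 'float'

'float'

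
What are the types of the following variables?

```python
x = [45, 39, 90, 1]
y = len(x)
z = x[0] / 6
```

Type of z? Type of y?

int / int = float; len() returns int

float, int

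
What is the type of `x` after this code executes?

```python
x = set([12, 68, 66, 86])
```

set() constructor returns set

set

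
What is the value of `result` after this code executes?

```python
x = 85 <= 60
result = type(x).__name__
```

x is bool; result = 'bool'

'bool'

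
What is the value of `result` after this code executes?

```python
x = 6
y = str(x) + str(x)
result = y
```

x = 6; y = '66'; result = '66'

'66'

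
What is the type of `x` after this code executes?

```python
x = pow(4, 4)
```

pow(int, int) returns int

int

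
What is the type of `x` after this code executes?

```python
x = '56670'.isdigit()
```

str.isdigit() returns bool

bool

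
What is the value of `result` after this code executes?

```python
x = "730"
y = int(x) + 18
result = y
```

x = '730'; y = 748; result = 748

748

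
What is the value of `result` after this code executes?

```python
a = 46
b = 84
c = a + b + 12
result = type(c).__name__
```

a is int; b is int; c is int; result = 'int'

'int'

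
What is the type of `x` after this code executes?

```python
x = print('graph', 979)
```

print() returns None

NoneType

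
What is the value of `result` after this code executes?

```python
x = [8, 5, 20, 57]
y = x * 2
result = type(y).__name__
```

x is list; y is list; result = 'list'

'list'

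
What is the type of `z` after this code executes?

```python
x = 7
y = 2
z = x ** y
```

positive int ** positive int = int

int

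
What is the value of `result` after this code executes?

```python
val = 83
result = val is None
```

val = 83; result = False

False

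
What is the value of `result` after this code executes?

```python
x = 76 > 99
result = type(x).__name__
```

x is bool; result = 'bool'

'bool'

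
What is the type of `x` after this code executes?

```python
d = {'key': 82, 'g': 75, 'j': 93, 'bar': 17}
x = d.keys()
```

.keys() returns dict_keys view

dict_keys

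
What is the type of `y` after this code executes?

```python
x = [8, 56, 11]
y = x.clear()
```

list.clear() returns None

NoneType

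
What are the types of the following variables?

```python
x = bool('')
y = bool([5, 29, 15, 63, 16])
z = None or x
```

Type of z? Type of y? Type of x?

None or bool returns the bool; bool() returns bool; bool() returns bool

bool, bool, bool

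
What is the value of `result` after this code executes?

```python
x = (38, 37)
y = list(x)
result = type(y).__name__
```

x is tuple; y is list; result = 'list'

'list'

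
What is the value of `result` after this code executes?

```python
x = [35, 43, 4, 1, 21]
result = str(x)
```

x = [35, 43, 4, 1, 21]; result = '[35, 43, 4, 1, 21]'

'[35, 43, 4, 1, 21]'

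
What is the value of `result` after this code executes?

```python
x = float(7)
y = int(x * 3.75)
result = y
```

x = 7.0; y = 26; result = 26

26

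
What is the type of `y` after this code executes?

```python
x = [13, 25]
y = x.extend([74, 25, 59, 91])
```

list.extend() returns None

NoneType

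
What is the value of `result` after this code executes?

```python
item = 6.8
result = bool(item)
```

item = 6.8; result = True

True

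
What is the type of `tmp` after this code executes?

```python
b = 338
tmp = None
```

None has type NoneType

NoneType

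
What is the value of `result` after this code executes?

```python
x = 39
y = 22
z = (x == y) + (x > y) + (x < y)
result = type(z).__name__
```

x is int; y is int; z is int; result = 'int'

'int'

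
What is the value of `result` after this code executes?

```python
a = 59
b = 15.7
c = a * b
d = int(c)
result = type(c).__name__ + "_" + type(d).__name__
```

a is int; b is float; c is float; d is int; result = 'float_int'

'float_int'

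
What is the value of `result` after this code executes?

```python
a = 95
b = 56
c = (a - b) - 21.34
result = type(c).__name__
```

a is int; b is int; c is float; result = 'float'

'float'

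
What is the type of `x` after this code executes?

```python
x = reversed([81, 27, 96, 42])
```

reversed() on a list returns list_reverseiterator

list_reverseiterator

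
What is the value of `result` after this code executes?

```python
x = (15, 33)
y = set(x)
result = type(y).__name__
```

x is tuple; y is set; result = 'set'

'set'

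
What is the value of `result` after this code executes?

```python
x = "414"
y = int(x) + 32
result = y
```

x = '414'; y = 446; result = 446

446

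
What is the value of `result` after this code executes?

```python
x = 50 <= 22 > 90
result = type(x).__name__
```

x is bool; result = 'bool'

'bool'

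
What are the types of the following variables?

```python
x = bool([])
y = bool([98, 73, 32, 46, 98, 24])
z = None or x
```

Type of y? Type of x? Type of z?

bool() returns bool; bool() returns bool; None or bool returns the bool

bool, bool, bool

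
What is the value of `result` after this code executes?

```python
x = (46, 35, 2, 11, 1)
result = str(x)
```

x = (46, 35, 2, 11, 1); result = '(46, 35, 2, 11, 1)'

'(46, 35, 2, 11, 1)'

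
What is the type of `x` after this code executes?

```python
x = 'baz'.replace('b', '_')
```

str.replace() returns str

str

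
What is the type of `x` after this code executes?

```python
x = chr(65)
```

chr() returns str (single char)

str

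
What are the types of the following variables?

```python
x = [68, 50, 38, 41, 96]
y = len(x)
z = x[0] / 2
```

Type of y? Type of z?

len() returns int; int / int = float

int, float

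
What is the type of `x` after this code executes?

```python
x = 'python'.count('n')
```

str.count() returns int

int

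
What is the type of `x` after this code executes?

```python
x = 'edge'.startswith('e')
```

str.startswith() returns bool

bool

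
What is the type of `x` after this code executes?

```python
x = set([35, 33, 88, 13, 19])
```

set() constructor returns set

set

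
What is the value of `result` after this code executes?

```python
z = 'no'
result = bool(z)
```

z = 'no'; result = True

True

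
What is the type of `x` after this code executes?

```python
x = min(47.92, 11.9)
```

min() of floats returns float

float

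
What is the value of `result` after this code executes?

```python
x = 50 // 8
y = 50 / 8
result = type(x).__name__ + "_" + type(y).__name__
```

x is int; y is float; result = 'int_float'

'int_float'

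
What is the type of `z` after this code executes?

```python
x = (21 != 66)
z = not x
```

'not' returns bool

bool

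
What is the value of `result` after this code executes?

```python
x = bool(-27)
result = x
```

x = True; result = True

True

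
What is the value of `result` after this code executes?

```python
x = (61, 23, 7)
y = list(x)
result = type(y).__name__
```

x is tuple; y is list; result = 'list'

'list'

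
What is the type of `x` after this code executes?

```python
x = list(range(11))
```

list(range()) returns list

list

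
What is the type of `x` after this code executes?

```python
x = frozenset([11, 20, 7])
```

frozenset() returns frozenset

frozenset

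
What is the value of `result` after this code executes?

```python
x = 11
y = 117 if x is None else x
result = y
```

x = 11; y = 11; result = 11

11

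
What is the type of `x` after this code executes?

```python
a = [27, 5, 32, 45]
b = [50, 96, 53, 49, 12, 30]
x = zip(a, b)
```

zip() returns a zip object

zip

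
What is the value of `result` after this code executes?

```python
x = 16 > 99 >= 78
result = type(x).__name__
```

x is bool; result = 'bool'

'bool'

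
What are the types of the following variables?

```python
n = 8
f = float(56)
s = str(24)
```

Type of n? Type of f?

n is assigned a bare integer (no decimal point), so it is an int; f is assigned the result of calling float(), which returns a float

int, float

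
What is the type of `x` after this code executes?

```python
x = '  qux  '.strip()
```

str.strip() returns str

str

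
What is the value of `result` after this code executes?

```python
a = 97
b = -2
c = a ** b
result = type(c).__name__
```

a is int; b is int; c is float; result = 'float'

'float'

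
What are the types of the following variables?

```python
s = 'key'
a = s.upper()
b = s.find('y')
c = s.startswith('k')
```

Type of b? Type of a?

find() returns int; upper() returns str

int, str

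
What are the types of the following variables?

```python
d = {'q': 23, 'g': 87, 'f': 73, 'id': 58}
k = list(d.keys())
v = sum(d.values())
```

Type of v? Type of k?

sum of ints is int; list() converts to list

int, list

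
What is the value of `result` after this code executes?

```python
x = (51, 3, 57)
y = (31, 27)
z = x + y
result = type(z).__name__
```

x is tuple; y is tuple; z is tuple; result = 'tuple'

'tuple'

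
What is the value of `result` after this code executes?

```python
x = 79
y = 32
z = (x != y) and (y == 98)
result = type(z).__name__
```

x is int; y is int; z is bool; result = 'bool'

'bool'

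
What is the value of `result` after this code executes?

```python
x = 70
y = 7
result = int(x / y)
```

x = 70; y = 7; result = 10

10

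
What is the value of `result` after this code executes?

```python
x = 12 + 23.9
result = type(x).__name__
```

x is float; result = 'float'

'float'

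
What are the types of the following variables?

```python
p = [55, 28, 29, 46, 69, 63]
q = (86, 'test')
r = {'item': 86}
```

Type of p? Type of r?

p is assigned a list literal (square brackets); r is assigned a dict literal ({key: value})

list, dict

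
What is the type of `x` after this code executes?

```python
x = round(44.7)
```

round() with no decimal places returns int

int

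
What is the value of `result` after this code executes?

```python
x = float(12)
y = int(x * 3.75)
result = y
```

x = 12.0; y = 45; result = 45

45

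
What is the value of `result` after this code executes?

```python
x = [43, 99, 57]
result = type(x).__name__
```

x is list; result = 'list'

'list'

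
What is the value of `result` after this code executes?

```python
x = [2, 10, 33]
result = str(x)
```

x = [2, 10, 33]; result = '[2, 10, 33]'

'[2, 10, 33]'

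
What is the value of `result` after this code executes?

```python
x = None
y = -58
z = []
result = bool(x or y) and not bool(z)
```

x = None; y = -58; z = []; result = True

True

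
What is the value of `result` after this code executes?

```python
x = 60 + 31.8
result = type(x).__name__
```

x is float; result = 'float'

'float'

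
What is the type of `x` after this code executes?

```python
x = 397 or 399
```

'or' returns first truthy value (int)

int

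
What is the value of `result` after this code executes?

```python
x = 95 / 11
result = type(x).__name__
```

x is float; result = 'float'

'float'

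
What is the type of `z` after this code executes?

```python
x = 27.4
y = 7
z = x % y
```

float % int = float

float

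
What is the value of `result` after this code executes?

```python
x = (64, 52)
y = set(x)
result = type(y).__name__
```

x is tuple; y is set; result = 'set'

'set'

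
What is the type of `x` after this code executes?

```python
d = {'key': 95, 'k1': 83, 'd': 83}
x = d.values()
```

.values() returns dict_values view

dict_values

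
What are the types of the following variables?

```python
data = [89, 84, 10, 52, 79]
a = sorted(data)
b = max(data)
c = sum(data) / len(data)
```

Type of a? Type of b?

sorted() returns list; max of ints returns int

list, int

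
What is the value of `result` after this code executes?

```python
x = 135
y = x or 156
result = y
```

x = 135; y = 135; result = 135

135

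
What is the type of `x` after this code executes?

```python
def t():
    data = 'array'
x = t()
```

Function without return returns None

NoneType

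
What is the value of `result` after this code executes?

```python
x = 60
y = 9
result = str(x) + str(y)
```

x = 60; y = 9; result = '609'

'609'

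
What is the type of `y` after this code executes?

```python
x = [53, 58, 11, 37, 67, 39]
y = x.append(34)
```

list.append() returns None (mutates in place)

NoneType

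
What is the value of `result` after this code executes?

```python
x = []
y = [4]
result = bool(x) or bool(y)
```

x = []; y = [4]; result = True

True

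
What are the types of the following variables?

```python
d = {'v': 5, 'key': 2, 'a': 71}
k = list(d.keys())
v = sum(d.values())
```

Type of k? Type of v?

list() converts to list; sum of ints is int

list, int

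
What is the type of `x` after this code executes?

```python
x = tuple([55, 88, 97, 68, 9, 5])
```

tuple() constructor returns tuple

tuple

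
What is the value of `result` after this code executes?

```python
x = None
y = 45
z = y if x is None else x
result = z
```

x = None; y = 45; z = 45; result = 45

45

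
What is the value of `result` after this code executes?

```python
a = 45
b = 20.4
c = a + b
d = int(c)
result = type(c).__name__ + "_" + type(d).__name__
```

a is int; b is float; c is float; d is int; result = 'float_int'

'float_int'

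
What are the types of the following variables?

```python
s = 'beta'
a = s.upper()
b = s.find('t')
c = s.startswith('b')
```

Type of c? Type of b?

startswith() returns bool; find() returns int

bool, int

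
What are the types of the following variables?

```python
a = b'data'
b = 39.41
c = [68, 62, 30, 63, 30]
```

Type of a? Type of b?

a is assigned a bytes literal (b'...' prefix); b is assigned a number with a decimal point, so it is a float

bytes, float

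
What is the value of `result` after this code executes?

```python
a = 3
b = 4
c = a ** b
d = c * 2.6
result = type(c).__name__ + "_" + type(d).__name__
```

a is int; b is int; c is int; d is float; result = 'int_float'

'int_float'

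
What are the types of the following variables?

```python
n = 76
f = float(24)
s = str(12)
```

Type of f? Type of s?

f is assigned the result of calling float(), which returns a float; s is assigned the result of calling str(), which returns a str

float, str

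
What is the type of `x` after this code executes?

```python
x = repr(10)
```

repr() returns str

str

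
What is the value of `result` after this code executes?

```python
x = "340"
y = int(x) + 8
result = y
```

x = '340'; y = 348; result = 348

348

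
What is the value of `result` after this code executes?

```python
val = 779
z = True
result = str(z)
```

val = 779; z = True; result = 'True'

'True'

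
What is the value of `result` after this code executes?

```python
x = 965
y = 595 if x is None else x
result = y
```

x = 965; y = 965; result = 965

965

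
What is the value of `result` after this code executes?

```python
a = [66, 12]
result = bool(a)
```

a = [66, 12]; result = True

True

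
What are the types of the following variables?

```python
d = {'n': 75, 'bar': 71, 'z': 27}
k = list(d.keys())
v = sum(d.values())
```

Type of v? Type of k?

sum of ints is int; list() converts to list

int, list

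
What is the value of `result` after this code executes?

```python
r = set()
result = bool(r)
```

r = set(); result = False

False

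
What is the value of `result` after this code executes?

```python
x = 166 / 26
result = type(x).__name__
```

x is float; result = 'float'

'float'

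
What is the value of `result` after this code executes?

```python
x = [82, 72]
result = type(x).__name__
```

x is list; result = 'list'

'list'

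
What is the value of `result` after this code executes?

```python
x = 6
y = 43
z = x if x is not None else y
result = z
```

x = 6; y = 43; z = 6; result = 6

6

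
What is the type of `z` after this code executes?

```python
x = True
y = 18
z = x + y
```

bool + int = int (bool is subclass of int)

int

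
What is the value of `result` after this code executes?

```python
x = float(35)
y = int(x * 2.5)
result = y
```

x = 35.0; y = 87; result = 87

87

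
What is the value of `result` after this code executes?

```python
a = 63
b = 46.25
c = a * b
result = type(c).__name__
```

a is int; b is float; c is float; result = 'float'

'float'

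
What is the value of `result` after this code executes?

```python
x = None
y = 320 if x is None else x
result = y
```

x = None; y = 320; result = 320

320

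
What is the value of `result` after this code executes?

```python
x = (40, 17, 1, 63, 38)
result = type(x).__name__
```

x is tuple; result = 'tuple'

'tuple'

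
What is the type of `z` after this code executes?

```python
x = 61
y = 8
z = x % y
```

int % int = int

int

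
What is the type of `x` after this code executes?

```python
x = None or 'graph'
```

'or' with None returns the other truthy value (str)

str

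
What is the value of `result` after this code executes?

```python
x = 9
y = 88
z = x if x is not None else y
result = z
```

x = 9; y = 88; z = 9; result = 9

9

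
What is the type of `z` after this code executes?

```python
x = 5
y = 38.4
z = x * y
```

int * float = float

float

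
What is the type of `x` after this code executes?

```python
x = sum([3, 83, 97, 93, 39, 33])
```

sum() of ints returns int

int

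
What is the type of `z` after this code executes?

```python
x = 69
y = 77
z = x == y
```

Equality comparison returns bool

bool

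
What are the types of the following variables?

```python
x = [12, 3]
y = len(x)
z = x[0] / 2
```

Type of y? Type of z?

len() returns int; int / int = float

int, float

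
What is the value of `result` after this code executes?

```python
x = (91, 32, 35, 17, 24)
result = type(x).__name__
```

x is tuple; result = 'tuple'

'tuple'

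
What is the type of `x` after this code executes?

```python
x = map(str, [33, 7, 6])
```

map() returns a map object

map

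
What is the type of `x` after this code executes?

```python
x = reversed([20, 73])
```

reversed() on a list returns list_reverseiterator

list_reverseiterator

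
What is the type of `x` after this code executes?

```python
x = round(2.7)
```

round() with no decimal places returns int

int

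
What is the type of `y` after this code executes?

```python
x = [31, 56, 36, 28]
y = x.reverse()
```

list.reverse() returns None

NoneType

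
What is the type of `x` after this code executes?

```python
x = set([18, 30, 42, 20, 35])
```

set() constructor returns set

set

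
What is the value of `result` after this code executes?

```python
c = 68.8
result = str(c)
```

c = 68.8; result = '68.8'

'68.8'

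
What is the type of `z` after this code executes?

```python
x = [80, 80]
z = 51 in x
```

'in' operator returns bool

bool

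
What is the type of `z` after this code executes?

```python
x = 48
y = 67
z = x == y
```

Comparison returns bool

bool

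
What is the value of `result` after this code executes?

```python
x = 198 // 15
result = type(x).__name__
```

x is int; result = 'int'

'int'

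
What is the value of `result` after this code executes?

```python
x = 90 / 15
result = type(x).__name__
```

x is float; result = 'float'

'float'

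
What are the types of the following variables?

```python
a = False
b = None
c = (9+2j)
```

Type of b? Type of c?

b is assigned None, whose type is NoneType; c is assigned (9+2j), an int plus an imaginary literal (j suffix), which evaluates to complex

NoneType, complex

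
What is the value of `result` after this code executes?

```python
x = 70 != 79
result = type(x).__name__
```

x is bool; result = 'bool'

'bool'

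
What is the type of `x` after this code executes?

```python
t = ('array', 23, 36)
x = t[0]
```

Index 0 of tuple is a str literal

str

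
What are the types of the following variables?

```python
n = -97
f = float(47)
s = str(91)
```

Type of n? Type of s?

n is assigned a bare integer (no decimal point), so it is an int; s is assigned the result of calling str(), which returns a str

int, str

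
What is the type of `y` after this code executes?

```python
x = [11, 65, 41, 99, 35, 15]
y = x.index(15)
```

list.index() returns int

int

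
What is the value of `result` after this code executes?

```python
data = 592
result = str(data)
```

data = 592; result = '592'

'592'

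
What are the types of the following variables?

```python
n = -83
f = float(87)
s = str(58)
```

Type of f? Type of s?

f is assigned the result of calling float(), which returns a float; s is assigned the result of calling str(), which returns a str

float, str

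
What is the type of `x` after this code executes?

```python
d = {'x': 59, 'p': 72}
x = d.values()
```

.values() returns dict_values view

dict_values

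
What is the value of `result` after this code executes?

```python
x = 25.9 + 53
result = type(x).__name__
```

x is float; result = 'float'

'float'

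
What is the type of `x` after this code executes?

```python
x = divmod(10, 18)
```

divmod() returns tuple of (quotient, remainder)

tuple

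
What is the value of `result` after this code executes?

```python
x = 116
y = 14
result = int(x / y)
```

x = 116; y = 14; result = 8

8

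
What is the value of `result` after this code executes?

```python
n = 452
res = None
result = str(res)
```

n = 452; res = None; result = 'None'

'None'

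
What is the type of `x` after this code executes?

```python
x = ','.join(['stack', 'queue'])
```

str.join() returns str

str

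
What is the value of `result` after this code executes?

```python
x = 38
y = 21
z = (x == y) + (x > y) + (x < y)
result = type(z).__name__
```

x is int; y is int; z is int; result = 'int'

'int'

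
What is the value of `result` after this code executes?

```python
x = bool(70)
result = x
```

x = True; result = True

True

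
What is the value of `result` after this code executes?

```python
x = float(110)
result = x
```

x = 110.0; result = 110.0

110.0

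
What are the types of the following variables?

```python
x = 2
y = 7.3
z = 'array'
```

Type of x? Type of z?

x is assigned a bare integer (no decimal point), so it is an int; z is assigned a quoted string literal, so it is a str

int, str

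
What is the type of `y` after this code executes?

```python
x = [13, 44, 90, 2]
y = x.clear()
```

list.clear() returns None

NoneType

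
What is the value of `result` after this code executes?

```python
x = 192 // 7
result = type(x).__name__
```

x is int; result = 'int'

'int'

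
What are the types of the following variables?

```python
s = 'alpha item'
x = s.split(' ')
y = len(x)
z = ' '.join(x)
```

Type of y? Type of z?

len() returns int; str.join() returns str

int, str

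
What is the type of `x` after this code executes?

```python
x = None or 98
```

'or' with None returns the other truthy value

int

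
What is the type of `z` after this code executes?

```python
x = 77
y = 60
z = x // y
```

int // int = int

int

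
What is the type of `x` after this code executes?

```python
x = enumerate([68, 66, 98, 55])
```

enumerate() returns an enumerate object

enumerate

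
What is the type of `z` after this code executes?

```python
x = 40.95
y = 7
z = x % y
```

float % int = float

float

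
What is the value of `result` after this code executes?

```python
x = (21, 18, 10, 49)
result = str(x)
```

x = (21, 18, 10, 49); result = '(21, 18, 10, 49)'

'(21, 18, 10, 49)'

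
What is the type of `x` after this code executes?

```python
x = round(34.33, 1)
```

round() with decimal places returns float

float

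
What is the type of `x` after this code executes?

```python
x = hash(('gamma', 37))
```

hash() returns int

int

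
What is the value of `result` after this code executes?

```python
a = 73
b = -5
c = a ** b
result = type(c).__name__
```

a is int; b is int; c is float; result = 'float'

'float'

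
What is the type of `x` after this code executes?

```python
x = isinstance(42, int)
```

isinstance() returns bool

bool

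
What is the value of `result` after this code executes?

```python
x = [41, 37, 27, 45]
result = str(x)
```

x = [41, 37, 27, 45]; result = '[41, 37, 27, 45]'

'[41, 37, 27, 45]'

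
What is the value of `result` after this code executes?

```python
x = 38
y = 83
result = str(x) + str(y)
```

x = 38; y = 83; result = '3883'

'3883'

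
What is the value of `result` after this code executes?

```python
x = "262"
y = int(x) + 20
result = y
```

x = '262'; y = 282; result = 282

282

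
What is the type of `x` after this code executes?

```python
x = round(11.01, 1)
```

round() with decimal places returns float

float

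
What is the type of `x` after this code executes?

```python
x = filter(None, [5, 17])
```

filter() returns a filter object

filter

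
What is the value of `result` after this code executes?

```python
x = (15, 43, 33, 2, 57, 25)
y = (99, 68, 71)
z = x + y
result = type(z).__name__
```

x is tuple; y is tuple; z is tuple; result = 'tuple'

'tuple'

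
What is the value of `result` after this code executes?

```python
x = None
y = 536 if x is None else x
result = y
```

x = None; y = 536; result = 536

536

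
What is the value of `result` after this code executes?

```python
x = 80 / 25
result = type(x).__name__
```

x is float; result = 'float'

'float'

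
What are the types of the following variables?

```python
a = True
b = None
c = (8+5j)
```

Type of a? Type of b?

a is assigned the constant True, which has type bool; b is assigned None, whose type is NoneType

bool, NoneType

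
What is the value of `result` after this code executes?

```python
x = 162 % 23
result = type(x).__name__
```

x is int; result = 'int'

'int'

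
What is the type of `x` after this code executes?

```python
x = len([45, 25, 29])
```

len() always returns int

int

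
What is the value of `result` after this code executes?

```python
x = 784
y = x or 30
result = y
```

x = 784; y = 784; result = 784

784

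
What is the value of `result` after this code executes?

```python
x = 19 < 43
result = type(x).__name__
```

x is bool; result = 'bool'

'bool'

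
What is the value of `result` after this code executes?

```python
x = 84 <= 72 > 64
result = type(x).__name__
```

x is bool; result = 'bool'

'bool'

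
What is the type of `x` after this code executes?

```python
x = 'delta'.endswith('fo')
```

str.endswith() returns bool

bool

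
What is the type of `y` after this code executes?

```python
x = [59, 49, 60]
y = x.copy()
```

list.copy() returns list

list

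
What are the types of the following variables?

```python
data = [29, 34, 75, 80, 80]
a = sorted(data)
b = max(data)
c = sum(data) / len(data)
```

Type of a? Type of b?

sorted() returns list; max of ints returns int

list, int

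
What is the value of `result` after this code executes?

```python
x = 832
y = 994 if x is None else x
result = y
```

x = 832; y = 832; result = 832

832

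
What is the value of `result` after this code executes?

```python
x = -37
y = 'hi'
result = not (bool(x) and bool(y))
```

x = -37; y = 'hi'; result = False

False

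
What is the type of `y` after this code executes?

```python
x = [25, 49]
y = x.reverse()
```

list.reverse() returns None

NoneType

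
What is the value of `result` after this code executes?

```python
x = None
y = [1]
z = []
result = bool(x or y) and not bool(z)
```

x = None; y = [1]; z = []; result = True

True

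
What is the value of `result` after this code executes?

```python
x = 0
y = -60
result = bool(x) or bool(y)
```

x = 0; y = -60; result = True

True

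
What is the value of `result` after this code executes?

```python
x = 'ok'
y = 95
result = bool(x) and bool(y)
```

x = 'ok'; y = 95; result = True

True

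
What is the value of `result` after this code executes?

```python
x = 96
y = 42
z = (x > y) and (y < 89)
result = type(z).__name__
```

x is int; y is int; z is bool; result = 'bool'

'bool'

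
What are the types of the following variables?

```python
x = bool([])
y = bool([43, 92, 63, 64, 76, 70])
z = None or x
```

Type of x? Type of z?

bool() returns bool; None or bool returns the bool

bool, bool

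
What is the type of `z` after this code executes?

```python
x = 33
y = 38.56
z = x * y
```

int * float = float

float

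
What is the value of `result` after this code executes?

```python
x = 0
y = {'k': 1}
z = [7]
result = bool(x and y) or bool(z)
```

x = 0; y = {'k': 1}; z = [7]; result = True

True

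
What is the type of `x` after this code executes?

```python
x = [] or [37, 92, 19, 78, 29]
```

'or' returns first truthy value (list)

list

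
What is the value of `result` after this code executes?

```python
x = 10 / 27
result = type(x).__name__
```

x is float; result = 'float'

'float'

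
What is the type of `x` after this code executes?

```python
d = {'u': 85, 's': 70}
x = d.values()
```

.values() returns dict_values view

dict_values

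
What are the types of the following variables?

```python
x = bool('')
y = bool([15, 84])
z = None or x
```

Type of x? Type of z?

bool() returns bool; None or bool returns the bool

bool, bool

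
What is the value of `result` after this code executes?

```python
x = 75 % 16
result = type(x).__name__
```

x is int; result = 'int'

'int'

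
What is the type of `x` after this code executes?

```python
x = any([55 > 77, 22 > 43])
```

any() returns bool

bool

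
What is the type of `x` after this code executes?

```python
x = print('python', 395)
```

print() returns None

NoneType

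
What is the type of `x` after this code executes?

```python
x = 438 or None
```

'or' returns first truthy value

int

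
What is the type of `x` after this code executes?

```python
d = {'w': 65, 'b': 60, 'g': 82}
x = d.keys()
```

.keys() returns dict_keys view

dict_keys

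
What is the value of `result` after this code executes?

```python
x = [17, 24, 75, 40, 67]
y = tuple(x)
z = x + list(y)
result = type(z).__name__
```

x is list; y is tuple; z is list; result = 'list'

'list'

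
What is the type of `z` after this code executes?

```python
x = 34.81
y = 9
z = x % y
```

float % int = float

float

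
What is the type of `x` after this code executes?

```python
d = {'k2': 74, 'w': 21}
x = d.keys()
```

.keys() returns dict_keys view

dict_keys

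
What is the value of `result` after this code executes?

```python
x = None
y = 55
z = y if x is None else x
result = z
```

x = None; y = 55; z = 55; result = 55

55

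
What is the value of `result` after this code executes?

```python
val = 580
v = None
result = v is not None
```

val = 580; v = None; result = False

False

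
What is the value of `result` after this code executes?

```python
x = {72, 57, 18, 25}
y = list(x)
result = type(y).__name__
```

x is set; y is list; result = 'list'

'list'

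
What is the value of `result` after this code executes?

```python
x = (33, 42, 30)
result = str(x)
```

x = (33, 42, 30); result = '(33, 42, 30)'

'(33, 42, 30)'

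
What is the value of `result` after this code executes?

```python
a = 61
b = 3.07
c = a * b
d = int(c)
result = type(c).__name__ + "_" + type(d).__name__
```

a is int; b is float; c is float; d is int; result = 'float_int'

'float_int'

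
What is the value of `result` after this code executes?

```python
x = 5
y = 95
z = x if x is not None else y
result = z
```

x = 5; y = 95; z = 5; result = 5

5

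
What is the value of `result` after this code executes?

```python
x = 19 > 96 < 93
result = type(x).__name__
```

x is bool; result = 'bool'

'bool'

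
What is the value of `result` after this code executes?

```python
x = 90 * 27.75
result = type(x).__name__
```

x is float; result = 'float'

'float'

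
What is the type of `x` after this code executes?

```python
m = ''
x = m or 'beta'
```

'or' returns first truthy value (str)

str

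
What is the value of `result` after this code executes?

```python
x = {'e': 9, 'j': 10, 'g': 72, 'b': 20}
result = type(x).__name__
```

x is dict; result = 'dict'

'dict'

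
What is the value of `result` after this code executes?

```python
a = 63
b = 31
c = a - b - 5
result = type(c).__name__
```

a is int; b is int; c is int; result = 'int'

'int'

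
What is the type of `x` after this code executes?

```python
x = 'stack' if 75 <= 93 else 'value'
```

Both branches of conditional are str

str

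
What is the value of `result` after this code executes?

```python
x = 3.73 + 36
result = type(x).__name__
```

x is float; result = 'float'

'float'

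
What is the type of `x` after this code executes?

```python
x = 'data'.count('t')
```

str.count() returns int

int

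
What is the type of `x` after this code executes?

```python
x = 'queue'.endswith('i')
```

str.endswith() returns bool

bool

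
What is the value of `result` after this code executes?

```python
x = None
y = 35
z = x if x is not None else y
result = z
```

x = None; y = 35; z = 35; result = 35

35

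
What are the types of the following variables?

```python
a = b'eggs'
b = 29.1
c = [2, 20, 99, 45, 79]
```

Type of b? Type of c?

b is assigned a number with a decimal point, so it is a float; c is assigned a list literal (square brackets)

float, list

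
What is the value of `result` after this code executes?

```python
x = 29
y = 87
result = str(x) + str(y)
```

x = 29; y = 87; result = '2987'

'2987'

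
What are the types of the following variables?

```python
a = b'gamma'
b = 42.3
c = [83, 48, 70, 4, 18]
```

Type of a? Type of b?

a is assigned a bytes literal (b'...' prefix); b is assigned a number with a decimal point, so it is a float

bytes, float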